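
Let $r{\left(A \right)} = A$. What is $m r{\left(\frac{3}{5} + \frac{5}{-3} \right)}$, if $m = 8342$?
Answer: $- \frac{133472}{15} \approx -8898.1$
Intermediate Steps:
$m r{\left(\frac{3}{5} + \frac{5}{-3} \right)} = 8342 \left(\frac{3}{5} + \frac{5}{-3}\right) = 8342 \left(3 \cdot \frac{1}{5} + 5 \left(- \frac{1}{3}\right)\right) = 8342 \left(\frac{3}{5} - \frac{5}{3}\right) = 8342 \left(- \frac{16}{15}\right) = - \frac{133472}{15}$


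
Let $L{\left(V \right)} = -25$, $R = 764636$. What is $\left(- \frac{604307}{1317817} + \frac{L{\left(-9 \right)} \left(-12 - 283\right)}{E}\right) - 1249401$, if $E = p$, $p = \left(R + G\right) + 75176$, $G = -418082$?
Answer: $- \frac{138874209476581629}{111152592682} \approx -1.2494 \cdot 10^{6}$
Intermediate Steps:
$p = 421730$ ($p = \left(764636 - 418082\right) + 75176 = 346554 + 75176 = 421730$)
$E = 421730$
$\left(- \frac{604307}{1317817} + \frac{L{\left(-9 \right)} \left(-12 - 283\right)}{E}\right) - 1249401 = \left(- \frac{604307}{1317817} + \frac{\left(-25\right) \left(-12 - 283\right)}{421730}\right) - 1249401 = \left(\left(-604307\right) \frac{1}{1317817} + \left(-25\right) \left(-295\right) \frac{1}{421730}\right) - 1249401 = \left(- \frac{604307}{1317817} + 7375 \cdot \frac{1}{421730}\right) - 1249401 = \left(- \frac{604307}{1317817} + \frac{1475}{84346}\right) - 1249401 = - \frac{49027098147}{111152592682} - 1249401 = - \frac{138874209476581629}{111152592682}$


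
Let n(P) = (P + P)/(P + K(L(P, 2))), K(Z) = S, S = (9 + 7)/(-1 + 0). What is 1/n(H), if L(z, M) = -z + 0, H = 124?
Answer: 27/62 ≈ 0.43548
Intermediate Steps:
L(z, M) = -z
S = -16 (S = 16/(-1) = 16*(-1) = -16)
K(Z) = -16
n(P) = 2*P/(-16 + P) (n(P) = (P + P)/(P - 16) = (2*P)/(-16 + P) = 2*P/(-16 + P))
1/n(H) = 1/(2*124/(-16 + 124)) = 1/(2*124/108) = 1/(2*124*(1/108)) = 1/(62/27) = 27/62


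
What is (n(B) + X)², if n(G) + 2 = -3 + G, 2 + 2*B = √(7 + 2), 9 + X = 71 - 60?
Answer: 25/4 ≈ 6.2500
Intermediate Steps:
X = 2 (X = -9 + (71 - 60) = -9 + 11 = 2)
B = ½ (B = -1 + √(7 + 2)/2 = -1 + √9/2 = -1 + (½)*3 = -1 + 3/2 = ½ ≈ 0.50000)
n(G) = -5 + G (n(G) = -2 + (-3 + G) = -5 + G)
(n(B) + X)² = ((-5 + ½) + 2)² = (-9/2 + 2)² = (-5/2)² = 25/4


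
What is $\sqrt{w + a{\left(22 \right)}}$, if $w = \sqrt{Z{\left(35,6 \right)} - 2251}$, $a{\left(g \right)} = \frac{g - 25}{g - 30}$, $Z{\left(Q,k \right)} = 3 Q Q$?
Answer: $\frac{\sqrt{6 + 64 \sqrt{89}}}{4} \approx 6.1734$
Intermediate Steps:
$Z{\left(Q,k \right)} = 3 Q^{2}$
$a{\left(g \right)} = \frac{-25 + g}{-30 + g}$
$w = 4 \sqrt{89}$ ($w = \sqrt{3 \cdot 35^{2} - 2251} = \sqrt{3 \cdot 1225 - 2251} = \sqrt{3675 - 2251} = \sqrt{1424} = 4 \sqrt{89} \approx 37.736$)
$\sqrt{w + a{\left(22 \right)}} = \sqrt{4 \sqrt{89} + \frac{-25 + 22}{-30 + 22}} = \sqrt{4 \sqrt{89} + \frac{1}{-8} \left(-3\right)} = \sqrt{4 \sqrt{89} - - \frac{3}{8}} = \sqrt{4 \sqrt{89} + \frac{3}{8}} = \sqrt{\frac{3}{8} + 4 \sqrt{89}}$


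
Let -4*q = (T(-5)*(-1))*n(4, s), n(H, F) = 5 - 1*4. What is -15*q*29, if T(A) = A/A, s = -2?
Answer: -435/4 ≈ -108.75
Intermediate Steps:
T(A) = 1
n(H, F) = 1 (n(H, F) = 5 - 4 = 1)
q = 1/4 (q = -1*(-1)/4 = -(-1)/4 = -1/4*(-1) = 1/4 ≈ 0.25000)
-15*q*29 = -15*1/4*29 = -15/4*29 = -435/4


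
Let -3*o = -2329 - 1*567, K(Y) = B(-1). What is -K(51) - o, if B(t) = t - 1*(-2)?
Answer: -2899/3 ≈ -966.33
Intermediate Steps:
B(t) = 2 + t (B(t) = t + 2 = 2 + t)
K(Y) = 1 (K(Y) = 2 - 1 = 1)
o = 2896/3 (o = -(-2329 - 1*567)/3 = -(-2329 - 567)/3 = -⅓*(-2896) = 2896/3 ≈ 965.33)
-K(51) - o = -1*1 - 1*2896/3 = -1 - 2896/3 = -2899/3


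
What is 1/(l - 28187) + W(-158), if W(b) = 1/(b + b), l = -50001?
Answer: -9813/3088426 ≈ -0.0031773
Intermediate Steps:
W(b) = 1/(2*b)
1/(l - 28187) + W(-158) = 1/(-50001 - 28187) + (1/2)/(-158) = 1/(-78188) + (1/2)*(-1/158) = -1/78188 - 1/316 = -9813/3088426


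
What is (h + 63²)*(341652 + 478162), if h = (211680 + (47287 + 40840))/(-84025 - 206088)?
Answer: 943736010283660/290113 ≈ 3.2530e+9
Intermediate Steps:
h = -299807/290113 (h = (211680 + 88127)/(-290113) = 299807*(-1/290113) = -299807/290113 ≈ -1.0334)
(h + 63²)*(341652 + 478162) = (-299807/290113 + 63²)*(341652 + 478162) = (-299807/290113 + 3969)*819814 = (1151158690/290113)*819814 = 943736010283660/290113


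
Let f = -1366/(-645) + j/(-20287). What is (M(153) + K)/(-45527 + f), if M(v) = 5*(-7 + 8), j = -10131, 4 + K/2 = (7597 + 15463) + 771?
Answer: -623623495785/595691784068 ≈ -1.0469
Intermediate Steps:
K = 47654 (K = -8 + 2*((7597 + 15463) + 771) = -8 + 2*(23060 + 771) = -8 + 2*23831 = -8 + 47662 = 47654)
M(v) = 5 (M(v) = 5*1 = 5)
f = 34246537/13085115 (f = -1366/(-645) - 10131/(-20287) = -1366*(-1/645) - 10131*(-1/20287) = 1366/645 + 10131/20287 = 34246537/13085115 ≈ 2.6172)
(M(153) + K)/(-45527 + f) = (5 + 47654)/(-45527 + 34246537/13085115) = 47659/(-595691784068/13085115) = 47659*(-13085115/595691784068) = -623623495785/595691784068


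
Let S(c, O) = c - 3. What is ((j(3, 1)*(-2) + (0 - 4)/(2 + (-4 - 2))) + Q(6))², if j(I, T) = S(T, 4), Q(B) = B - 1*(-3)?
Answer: 196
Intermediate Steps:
S(c, O) = -3 + c
Q(B) = 3 + B (Q(B) = B + 3 = 3 + B)
j(I, T) = -3 + T
((j(3, 1)*(-2) + (0 - 4)/(2 + (-4 - 2))) + Q(6))² = (((-3 + 1)*(-2) + (0 - 4)/(2 + (-4 - 2))) + (3 + 6))² = ((-2*(-2) - 4/(2 - 6)) + 9)² = ((4 - 4/(-4)) + 9)² = ((4 - 4*(-¼)) + 9)² = ((4 + 1) + 9)² = (5 + 9)² = 14² = 196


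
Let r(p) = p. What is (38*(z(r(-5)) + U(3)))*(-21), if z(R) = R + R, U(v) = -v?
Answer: 10374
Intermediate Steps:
z(R) = 2*R
(38*(z(r(-5)) + U(3)))*(-21) = (38*(2*(-5) - 1*3))*(-21) = (38*(-10 - 3))*(-21) = (38*(-13))*(-21) = -494*(-21) = 10374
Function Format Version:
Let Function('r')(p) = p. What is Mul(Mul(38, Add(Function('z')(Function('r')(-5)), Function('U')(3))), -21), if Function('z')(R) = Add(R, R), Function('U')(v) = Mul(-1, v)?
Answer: 10374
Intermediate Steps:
Function('z')(R) = Mul(2, R)
Mul(Mul(38, Add(Function('z')(Function('r')(-5)), Function('U')(3))), -21) = Mul(Mul(38, Add(Mul(2, -5), Mul(-1, 3))), -21) = Mul(Mul(38, Add(-10, -3)), -21) = Mul(Mul(38, -13), -21) = Mul(-494, -21) = 10374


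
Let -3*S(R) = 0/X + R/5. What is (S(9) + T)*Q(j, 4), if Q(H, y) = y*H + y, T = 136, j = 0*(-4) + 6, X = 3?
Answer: 18956/5 ≈ 3791.2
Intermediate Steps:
S(R) = -R/15 (S(R) = -(0/3 + R/5)/3 = -(0*(⅓) + R*(⅕))/3 = -(0 + R/5)/3 = -R/15)
j = 6 (j = 0 + 6 = 6)
Q(H, y) = y + H*y (Q(H, y) = H*y + y = y + H*y)
(S(9) + T)*Q(j, 4) = (-1/15*9 + 136)*(4*(1 + 6)) = (-⅗ + 136)*(4*7) = (677/5)*28 = 18956/5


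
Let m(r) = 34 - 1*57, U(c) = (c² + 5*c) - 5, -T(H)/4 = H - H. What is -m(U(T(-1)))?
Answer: 23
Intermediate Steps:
T(H) = 0 (T(H) = -4*(H - H) = -4*0 = 0)
U(c) = -5 + c² + 5*c
m(r) = -23 (m(r) = 34 - 57 = -23)
-m(U(T(-1))) = -1*(-23) = 23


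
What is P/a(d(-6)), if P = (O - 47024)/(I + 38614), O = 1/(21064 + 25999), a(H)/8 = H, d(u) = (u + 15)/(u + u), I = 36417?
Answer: 737696837/7062367906 ≈ 0.10445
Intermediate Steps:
d(u) = (15 + u)/(2*u) (d(u) = (15 + u)/((2*u)) = (15 + u)*(1/(2*u)) = (15 + u)/(2*u))
a(H) = 8*H
O = 1/47063 ≈ 2.1248e-5
P = -2213090511/3531183953 (P = (1/47063 - 47024)/(36417 + 38614) = -2213090511/47063/75031 = -2213090511/47063*1/75031 = -2213090511/3531183953 ≈ -0.62673)
P/a(d(-6)) = -2213090511*(-3/(2*(15 - 6)))/3531183953 = -2213090511/(3531183953*(8*((½)*(-⅙)*9))) = -2213090511/(3531183953*(8*(-¾))) = -2213090511/3531183953/(-6) = -2213090511/3531183953*(-⅙) = 737696837/7062367906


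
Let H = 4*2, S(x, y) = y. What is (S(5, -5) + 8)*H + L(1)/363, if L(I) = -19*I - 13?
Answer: 8680/363 ≈ 23.912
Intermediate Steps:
H = 8
L(I) = -13 - 19*I
(S(5, -5) + 8)*H + L(1)/363 = (-5 + 8)*8 + (-13 - 19*1)/363 = 3*8 + (-13 - 19)*(1/363) = 24 - 32*1/363 = 24 - 32/363 = 8680/363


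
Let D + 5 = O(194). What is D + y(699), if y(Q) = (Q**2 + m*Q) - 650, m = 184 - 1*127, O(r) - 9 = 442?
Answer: 528240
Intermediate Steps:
O(r) = 451 (O(r) = 9 + 442 = 451)
m = 57 (m = 184 - 127 = 57)
D = 446 (D = -5 + 451 = 446)
y(Q) = -650 + Q**2 + 57*Q (y(Q) = (Q**2 + 57*Q) - 650 = -650 + Q**2 + 57*Q)
D + y(699) = 446 + (-650 + 699**2 + 57*699) = 446 + (-650 + 488601 + 39843) = 446 + 527794 = 528240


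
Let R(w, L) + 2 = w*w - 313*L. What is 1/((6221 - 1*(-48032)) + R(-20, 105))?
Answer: 1/21786 ≈ 4.5901e-5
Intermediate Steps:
R(w, L) = -2 + w**2 - 313*L (R(w, L) = -2 + (w*w - 313*L) = -2 + (w**2 - 313*L) = -2 + w**2 - 313*L)
1/((6221 - 1*(-48032)) + R(-20, 105)) = 1/((6221 - 1*(-48032)) + (-2 + (-20)**2 - 313*105)) = 1/((6221 + 48032) + (-2 + 400 - 32865)) = 1/(54253 - 32467) = 1/21786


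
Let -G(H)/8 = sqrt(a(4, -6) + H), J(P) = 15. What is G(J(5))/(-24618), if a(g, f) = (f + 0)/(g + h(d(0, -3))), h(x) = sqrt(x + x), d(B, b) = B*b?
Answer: 2*sqrt(6)/4103 ≈ 0.0011940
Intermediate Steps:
h(x) = sqrt(2)*sqrt(x) (h(x) = sqrt(2*x) = sqrt(2)*sqrt(x))
a(g, f) = f/g (a(g, f) = (f + 0)/(g + sqrt(2)*sqrt(0*(-3))) = f/(g + sqrt(2)*sqrt(0)) = f/(g + sqrt(2)*0) = f/(g + 0) = f/g)
G(H) = -8*sqrt(-3/2 + H) (G(H) = -8*sqrt(-6/4 + H) = -8*sqrt(-6*1/4 + H) = -8*sqrt(-3/2 + H))
G(J(5))/(-24618) = -4*sqrt(-6 + 4*15)/(-24618) = -4*sqrt(-6 + 60)*(-1/24618) = -12*sqrt(6)*(-1/24618) = 2*sqrt(6)/4103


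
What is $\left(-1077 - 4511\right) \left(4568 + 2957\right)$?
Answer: $-42049700$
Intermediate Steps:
$\left(-1077 - 4511\right) \left(4568 + 2957\right) = \left(-5588\right) 7525 = -42049700$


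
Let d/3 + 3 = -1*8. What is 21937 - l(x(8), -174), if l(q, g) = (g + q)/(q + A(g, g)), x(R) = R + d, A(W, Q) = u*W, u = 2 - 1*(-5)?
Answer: 27267492/1243 ≈ 21937.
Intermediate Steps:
u = 7 (u = 2 + 5 = 7)
A(W, Q) = 7*W
d = -33 (d = -9 + 3*(-1*8) = -9 + 3*(-8) = -9 - 24 = -33)
x(R) = -33 + R (x(R) = R - 33 = -33 + R)
l(q, g) = (g + q)/(q + 7*g)
21937 - l(x(8), -174) = 21937 - (-174 + (-33 + 8))/((-33 + 8) + 7*(-174)) = 21937 - (-174 - 25)/(-25 - 1218) = 21937 - (-199)/(-1243) = 21937 - (-1)*(-199)/1243 = 21937 - 1*199/1243 = 21937 - 199/1243 = 27267492/1243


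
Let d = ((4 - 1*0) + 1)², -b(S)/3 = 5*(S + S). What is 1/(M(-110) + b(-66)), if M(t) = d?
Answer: 1/2005 ≈ 0.00049875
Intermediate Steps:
b(S) = -30*S (b(S) = -15*(S + S) = -15*2*S = -30*S)
d = 25 (d = ((4 + 0) + 1)² = (4 + 1)² = 5² = 25)
M(t) = 25
1/(M(-110) + b(-66)) = 1/(25 - 30*(-66)) = 1/(25 + 1980) = 1/2005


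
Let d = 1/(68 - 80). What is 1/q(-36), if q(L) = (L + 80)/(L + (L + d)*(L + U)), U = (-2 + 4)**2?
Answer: 839/33 ≈ 25.424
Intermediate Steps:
U = 4 (U = 2**2 = 4)
d = -1/12 (d = 1/(-12) = -1/12 ≈ -0.083333)
q(L) = (80 + L)/(L + (4 + L)*(-1/12 + L)) (q(L) = (L + 80)/(L + (L - 1/12)*(L + 4)) = (80 + L)/(L + (-1/12 + L)*(4 + L)) = (80 + L)/(L + (4 + L)*(-1/12 + L)))
1/q(-36) = 1/(12*(80 - 36)/(-4 + 12*(-36)**2 + 59*(-36))) = 1/(12*44/(-4 + 12*1296 - 2124)) = 1/(12*44/(-4 + 15552 - 2124)) = 1/(12*44/13424) = 1/(12*(1/13424)*44) = 1/(33/839) = 839/33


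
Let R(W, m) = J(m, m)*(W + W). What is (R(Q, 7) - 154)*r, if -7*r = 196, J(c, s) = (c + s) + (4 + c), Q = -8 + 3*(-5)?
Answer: 36512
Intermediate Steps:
Q = -23 (Q = -8 - 15 = -23)
J(c, s) = 4 + s + 2*c
r = -28 (r = -⅐*196 = -28)
R(W, m) = 2*W*(4 + 3*m) (R(W, m) = (4 + m + 2*m)*(W + W) = (4 + 3*m)*(2*W) = 2*W*(4 + 3*m))
(R(Q, 7) - 154)*r = (2*(-23)*(4 + 3*7) - 154)*(-28) = (2*(-23)*(4 + 21) - 154)*(-28) = (2*(-23)*25 - 154)*(-28) = (-1150 - 154)*(-28) = -1304*(-28) = 36512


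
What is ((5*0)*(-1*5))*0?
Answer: 0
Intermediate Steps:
((5*0)*(-1*5))*0 = (0*(-5))*0 = 0*0 = 0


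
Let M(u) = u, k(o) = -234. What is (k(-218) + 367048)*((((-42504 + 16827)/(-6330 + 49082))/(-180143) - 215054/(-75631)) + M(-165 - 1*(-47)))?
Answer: -12302068997227720961299/291235072500608 ≈ -4.2241e+7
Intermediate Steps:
(k(-218) + 367048)*((((-42504 + 16827)/(-6330 + 49082))/(-180143) - 215054/(-75631)) + M(-165 - 1*(-47))) = (-234 + 367048)*((((-42504 + 16827)/(-6330 + 49082))/(-180143) - 215054/(-75631)) + (-165 - 1*(-47))) = 366814*((-25677/42752*(-1/180143) - 215054*(-1/75631)) + (-165 + 47)) = 366814*((-25677*1/42752*(-1/180143) + 215054/75631) - 118) = 366814*((-25677/42752*(-1/180143) + 215054/75631) - 118) = 366814*((25677/7701473536 + 215054/75631) - 118) = 366814*(1656234631788131/582470145001216 - 118) = 366814*(-67075242478355357/582470145001216) = -12302068997227720961299/291235072500608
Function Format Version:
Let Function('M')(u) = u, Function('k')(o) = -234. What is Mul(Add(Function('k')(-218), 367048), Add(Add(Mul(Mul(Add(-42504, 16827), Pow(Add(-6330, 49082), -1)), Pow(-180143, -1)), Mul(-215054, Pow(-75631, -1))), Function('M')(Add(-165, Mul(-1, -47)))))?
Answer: Rational(-12302068997227720961299, 291235072500608) ≈ -4.2241e+7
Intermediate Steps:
Mul(Add(Function('k')(-218), 367048), Add(Add(Mul(Mul(Add(-42504, 16827), Pow(Add(-6330, 49082), -1)), Pow(-180143, -1)), Mul(-215054, Pow(-75631, -1))), Function('M')(Add(-165, Mul(-1, -47))))) = Mul(Add(-234, 367048), Add(Add(Mul(Mul(Add(-42504, 16827), Pow(Add(-6330, 49082), -1)), Pow(-180143, -1)), Mul(-215054, Pow(-75631, -1))), Add(-165, Mul(-1, -47)))) = Mul(366814, Add(Add(Mul(Mul(-25677, Pow(42752, -1)), Rational(-1, 180143)), Mul(-215054, Rational(-1, 75631))), Add(-165, 47))) = Mul(366814, Add(Add(Mul(Mul(-25677, Rational(1, 42752)), Rational(-1, 180143)), Rational(215054, 75631)), -118)) = Mul(366814, Add(Add(Mul(Rational(-25677, 42752), Rational(-1, 180143)), Rational(215054, 75631)), -118)) = Mul(366814, Add(Add(Rational(25677, 7701473536), Rational(215054, 75631)), -118)) = Mul(366814, Add(Rational(1656234631788131, 582470145001216), -118)) = Mul(366814, Rational(-67075242478355357, 582470145001216)) = Rational(-12302068997227720961299, 291235072500608)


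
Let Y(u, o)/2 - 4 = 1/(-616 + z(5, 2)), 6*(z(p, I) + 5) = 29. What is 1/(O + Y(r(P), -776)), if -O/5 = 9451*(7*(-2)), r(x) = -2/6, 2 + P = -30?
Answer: 3697/2445853854 ≈ 1.5115e-6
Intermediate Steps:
z(p, I) = -⅙ (z(p, I) = -5 + (⅙)*29 = -5 + 29/6 = -⅙)
P = -32 (P = -2 - 30 = -32)
r(x) = -⅓ (r(x) = -2*⅙ = -⅓)
O = 661570 (O = -47255*7*(-2) = -47255*(-14) = -5*(-132314) = 661570)
Y(u, o) = 29564/3697 (Y(u, o) = 8 + 2/(-616 - ⅙) = 8 + 2/(-3697/6) = 8 + 2*(-6/3697) = 8 - 12/3697 = 29564/3697)
1/(O + Y(r(P), -776)) = 1/(661570 + 29564/3697) = 1/(2445853854/3697) = 3697/2445853854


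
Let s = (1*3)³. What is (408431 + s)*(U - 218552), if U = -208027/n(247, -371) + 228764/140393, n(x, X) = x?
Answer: -3107504453097761510/34677071 ≈ -8.9613e+10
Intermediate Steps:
s = 27 (s = 3³ = 27)
U = -29149029903/34677071 (U = -208027/247 + 228764/140393 = -29149029903/34677071 ≈ -840.58)
(408431 + s)*(U - 218552) = (408431 + 27)*(-29149029903/34677071 - 218552) = 408458*(-7607892251095/34677071) = -3107504453097761510/34677071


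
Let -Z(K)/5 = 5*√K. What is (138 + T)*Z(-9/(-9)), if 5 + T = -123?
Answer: -250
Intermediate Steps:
T = -128 (T = -5 - 123 = -128)
Z(K) = -25*√K
(138 + T)*Z(-9/(-9)) = (138 - 128)*(-25*3*√(-1/(-9))) = 10*(-25*√(-9*(-⅑))) = 10*(-25*√1) = 10*(-25*1) = 10*(-25) = -250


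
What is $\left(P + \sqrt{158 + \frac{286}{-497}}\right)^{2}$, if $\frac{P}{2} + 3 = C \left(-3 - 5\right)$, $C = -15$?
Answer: $\frac{27291972}{497} + \frac{1872 \sqrt{2430330}}{497} \approx 60785.0$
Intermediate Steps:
$P = 234$ ($P = -6 + 2 \left(- 15 \left(-3 - 5\right)\right) = -6 + 2 \left(\left(-15\right) \left(-8\right)\right) = -6 + 2 \cdot 120 = -6 + 240 = 234$)
$\left(P + \sqrt{158 + \frac{286}{-497}}\right)^{2} = \left(234 + \sqrt{158 + \frac{286}{-497}}\right)^{2} = \left(234 + \sqrt{158 + 286 \left(- \frac{1}{497}\right)}\right)^{2} = \left(234 + \sqrt{158 - \frac{286}{497}}\right)^{2} = \left(234 + \sqrt{\frac{78240}{497}}\right)^{2} = \left(234 + \frac{4 \sqrt{2430330}}{497}\right)^{2}$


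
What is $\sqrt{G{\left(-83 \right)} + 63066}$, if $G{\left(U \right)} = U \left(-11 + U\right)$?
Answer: $2 \sqrt{17717} \approx 266.21$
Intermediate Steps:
$\sqrt{G{\left(-83 \right)} + 63066} = \sqrt{- 83 \left(-11 - 83\right) + 63066} = \sqrt{\left(-83\right) \left(-94\right) + 63066} = \sqrt{7802 + 63066} = \sqrt{70868} = 2 \sqrt{17717}$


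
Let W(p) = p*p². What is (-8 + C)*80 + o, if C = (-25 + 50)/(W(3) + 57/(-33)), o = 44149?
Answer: 6058751/139 ≈ 43588.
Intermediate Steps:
W(p) = p³
C = 275/278 (C = (-25 + 50)/(3³ + 57/(-33)) = 25/(27 + 57*(-1/33)) = 25/(27 - 19/11) = 25/(278/11) = 25*(11/278) = 275/278 ≈ 0.98921)
(-8 + C)*80 + o = (-8 + 275/278)*80 + 44149 = -1949/278*80 + 44149 = -77960/139 + 44149 = 6058751/139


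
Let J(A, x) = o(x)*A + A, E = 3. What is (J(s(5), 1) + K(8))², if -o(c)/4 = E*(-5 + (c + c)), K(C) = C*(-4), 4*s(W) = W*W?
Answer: 635209/16 ≈ 39701.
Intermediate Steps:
s(W) = W²/4 (s(W) = (W*W)/4 = W²/4)
K(C) = -4*C
o(c) = 60 - 24*c (o(c) = -12*(-5 + (c + c)) = -12*(-5 + 2*c) = -4*(-15 + 6*c) = 60 - 24*c)
J(A, x) = A + A*(60 - 24*x) (J(A, x) = (60 - 24*x)*A + A = A*(60 - 24*x) + A = A + A*(60 - 24*x))
(J(s(5), 1) + K(8))² = (((¼)*5²)*(61 - 24*1) - 4*8)² = (((¼)*25)*(61 - 24) - 32)² = ((25/4)*37 - 32)² = (925/4 - 32)² = (797/4)² = 635209/16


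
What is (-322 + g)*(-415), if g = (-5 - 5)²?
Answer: 92130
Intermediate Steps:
g = 100 (g = (-10)² = 100)
(-322 + g)*(-415) = (-322 + 100)*(-415) = -222*(-415) = 92130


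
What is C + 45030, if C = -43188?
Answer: 1842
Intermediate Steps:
C + 45030 = -43188 + 45030 = 1842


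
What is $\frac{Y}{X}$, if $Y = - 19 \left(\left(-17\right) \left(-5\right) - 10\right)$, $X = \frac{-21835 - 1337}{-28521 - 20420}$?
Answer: $- \frac{23246975}{7724} \approx -3009.7$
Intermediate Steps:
$X = \frac{23172}{48941}$ ($X = - \frac{23172}{-48941} = \left(-23172\right) \left(- \frac{1}{48941}\right) = \frac{23172}{48941} \approx 0.47347$)
$Y = -1425$ ($Y = - 19 \left(85 - 10\right) = \left(-19\right) 75 = -1425$)
$\frac{Y}{X} = - \frac{1425}{\frac{23172}{48941}} = \left(-1425\right) \frac{48941}{23172} = - \frac{23246975}{7724}$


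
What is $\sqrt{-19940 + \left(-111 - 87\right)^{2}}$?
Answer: $8 \sqrt{301} \approx 138.79$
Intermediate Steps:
$\sqrt{-19940 + \left(-111 - 87\right)^{2}} = \sqrt{-19940 + \left(-198\right)^{2}} = \sqrt{-19940 + 39204} = \sqrt{19264} = 8 \sqrt{301}$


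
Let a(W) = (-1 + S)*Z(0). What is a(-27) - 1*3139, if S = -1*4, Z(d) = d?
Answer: -3139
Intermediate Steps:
S = -4
a(W) = 0 (a(W) = (-1 - 4)*0 = -5*0 = 0)
a(-27) - 1*3139 = 0 - 1*3139 = 0 - 3139 = -3139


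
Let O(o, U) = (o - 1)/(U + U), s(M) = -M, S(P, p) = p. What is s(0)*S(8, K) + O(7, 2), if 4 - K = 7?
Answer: 3/2 ≈ 1.5000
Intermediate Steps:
K = -3 (K = 4 - 1*7 = 4 - 7 = -3)
O(o, U) = (-1 + o)/(2*U) (O(o, U) = (-1 + o)/((2*U)) = (-1 + o)*(1/(2*U)) = (-1 + o)/(2*U))
s(0)*S(8, K) + O(7, 2) = -1*0*(-3) + (1/2)*(-1 + 7)/2 = 0*(-3) + (1/2)*(1/2)*6 = 0 + 3/2 = 3/2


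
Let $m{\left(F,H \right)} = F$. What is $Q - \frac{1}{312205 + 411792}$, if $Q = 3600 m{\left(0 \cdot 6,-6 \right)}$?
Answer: $- \frac{1}{723997} \approx -1.3812 \cdot 10^{-6}$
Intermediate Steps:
$Q = 0$ ($Q = 3600 \cdot 0 \cdot 6 = 3600 \cdot 0 = 0$)
$Q - \frac{1}{312205 + 411792} = 0 - \frac{1}{312205 + 411792} = 0 - \frac{1}{723997} = - \frac{1}{723997}$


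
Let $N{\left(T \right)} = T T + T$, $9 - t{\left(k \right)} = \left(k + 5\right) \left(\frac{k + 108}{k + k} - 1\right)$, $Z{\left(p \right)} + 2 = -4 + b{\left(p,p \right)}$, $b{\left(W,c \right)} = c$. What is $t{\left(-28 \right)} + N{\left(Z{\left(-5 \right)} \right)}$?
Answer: $\frac{442}{7} \approx 63.143$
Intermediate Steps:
$Z{\left(p \right)} = -6 + p$ ($Z{\left(p \right)} = -2 + \left(-4 + p\right) = -6 + p$)
$t{\left(k \right)} = 9 - \left(-1 + \frac{108 + k}{2 k}\right) \left(5 + k\right)$ ($t{\left(k \right)} = 9 - \left(k + 5\right) \left(\frac{k + 108}{k + k} - 1\right) = 9 - \left(5 + k\right) \left(\frac{108 + k}{2 k} - 1\right) = 9 - \left(5 + k\right) \left(-1 + \frac{108 + k}{2 k}\right) = 9 - \left(-1 + \frac{108 + k}{2 k}\right) \left(5 + k\right)$)
$N{\left(T \right)} = T + T^{2}$ ($N{\left(T \right)} = T^{2} + T = T + T^{2}$)
$t{\left(-28 \right)} + N{\left(Z{\left(-5 \right)} \right)} = \frac{-540 - 28 \left(-85 - 28\right)}{2 \left(-28\right)} + \left(-6 - 5\right) \left(1 - 11\right) = \frac{1}{2} \left(- \frac{1}{28}\right) \left(-540 - -3164\right) - 11 \left(1 - 11\right) = \frac{1}{2} \left(- \frac{1}{28}\right) \left(-540 + 3164\right) - -110 = \frac{1}{2} \left(- \frac{1}{28}\right) 2624 + 110 = - \frac{328}{7} + 110 = \frac{442}{7}$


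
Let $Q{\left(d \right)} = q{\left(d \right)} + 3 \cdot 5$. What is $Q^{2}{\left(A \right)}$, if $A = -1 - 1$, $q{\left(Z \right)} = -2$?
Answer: $169$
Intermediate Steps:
$A = -2$
$Q{\left(d \right)} = 13$ ($Q{\left(d \right)} = -2 + 3 \cdot 5 = -2 + 15 = 13$)
$Q^{2}{\left(A \right)} = 13^{2} = 169$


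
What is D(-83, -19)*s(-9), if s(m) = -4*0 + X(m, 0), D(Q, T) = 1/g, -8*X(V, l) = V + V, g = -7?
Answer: -9/28 ≈ -0.32143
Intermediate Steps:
X(V, l) = -V/4 (X(V, l) = -(V + V)/8 = -V/4)
D(Q, T) = -⅐ (D(Q, T) = 1/(-7) = -⅐)
s(m) = -m/4 (s(m) = -4*0 - m/4 = 0 - m/4 = -m/4)
D(-83, -19)*s(-9) = -(-1)*(-9)/28 = -⅐*9/4 = -9/28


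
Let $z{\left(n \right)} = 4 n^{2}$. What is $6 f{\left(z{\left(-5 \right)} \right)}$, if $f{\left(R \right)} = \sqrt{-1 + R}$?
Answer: $18 \sqrt{11} \approx 59.699$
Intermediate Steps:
$6 f{\left(z{\left(-5 \right)} \right)} = 6 \sqrt{-1 + 4 \left(-5\right)^{2}} = 6 \sqrt{-1 + 4 \cdot 25} = 6 \sqrt{-1 + 100} = 6 \sqrt{99} = 6 \cdot 3 \sqrt{11} = 18 \sqrt{11}$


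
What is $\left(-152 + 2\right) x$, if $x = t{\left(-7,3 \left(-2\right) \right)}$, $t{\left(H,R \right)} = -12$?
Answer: $1800$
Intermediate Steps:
$x = -12$
$\left(-152 + 2\right) x = \left(-152 + 2\right) \left(-12\right) = \left(-150\right) \left(-12\right) = 1800$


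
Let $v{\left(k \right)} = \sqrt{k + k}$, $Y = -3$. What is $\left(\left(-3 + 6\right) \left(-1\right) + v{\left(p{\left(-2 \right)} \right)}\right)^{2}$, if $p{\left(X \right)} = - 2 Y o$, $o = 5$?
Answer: $69 - 12 \sqrt{15} \approx 22.524$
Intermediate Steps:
$p{\left(X \right)} = 30$ ($p{\left(X \right)} = \left(-2\right) \left(-3\right) 5 = 6 \cdot 5 = 30$)
$v{\left(k \right)} = \sqrt{2} \sqrt{k}$ ($v{\left(k \right)} = \sqrt{2 k} = \sqrt{2} \sqrt{k}$)
$\left(\left(-3 + 6\right) \left(-1\right) + v{\left(p{\left(-2 \right)} \right)}\right)^{2} = \left(\left(-3 + 6\right) \left(-1\right) + \sqrt{2} \sqrt{30}\right)^{2} = \left(3 \left(-1\right) + 2 \sqrt{15}\right)^{2} = \left(-3 + 2 \sqrt{15}\right)^{2}$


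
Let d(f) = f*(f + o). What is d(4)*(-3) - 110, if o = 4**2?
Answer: -350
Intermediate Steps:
o = 16
d(f) = f*(16 + f) (d(f) = f*(f + 16) = f*(16 + f))
d(4)*(-3) - 110 = (4*(16 + 4))*(-3) - 110 = (4*20)*(-3) - 110 = 80*(-3) - 110 = -240 - 110 = -350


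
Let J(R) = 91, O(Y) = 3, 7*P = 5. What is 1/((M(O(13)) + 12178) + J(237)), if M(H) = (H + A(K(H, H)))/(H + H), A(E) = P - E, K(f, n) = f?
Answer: 42/515303 ≈ 8.1505e-5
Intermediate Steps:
P = 5/7 (P = (⅐)*5 = 5/7 ≈ 0.71429)
A(E) = 5/7 - E
M(H) = 5/(14*H) (M(H) = (H + (5/7 - H))/(H + H) = 5/(7*((2*H))) = 5*(1/(2*H))/7 = 5/(14*H))
1/((M(O(13)) + 12178) + J(237)) = 1/(((5/14)/3 + 12178) + 91) = 1/(((5/14)*(⅓) + 12178) + 91) = 1/((5/42 + 12178) + 91) = 1/(511481/42 + 91) = 1/(515303/42) = 42/515303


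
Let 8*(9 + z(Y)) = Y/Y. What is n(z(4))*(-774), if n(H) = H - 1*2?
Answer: 33669/4 ≈ 8417.3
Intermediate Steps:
z(Y) = -71/8 (z(Y) = -9 + (Y/Y)/8 = -9 + (⅛)*1 = -9 + ⅛ = -71/8)
n(H) = -2 + H (n(H) = H - 2 = -2 + H)
n(z(4))*(-774) = (-2 - 71/8)*(-774) = -87/8*(-774) = 33669/4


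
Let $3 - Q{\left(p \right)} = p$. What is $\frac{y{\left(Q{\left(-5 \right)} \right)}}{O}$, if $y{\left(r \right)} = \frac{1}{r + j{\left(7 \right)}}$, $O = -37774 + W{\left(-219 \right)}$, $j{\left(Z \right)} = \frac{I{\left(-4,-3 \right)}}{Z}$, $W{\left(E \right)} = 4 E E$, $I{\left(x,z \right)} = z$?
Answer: $\frac{1}{1166530} \approx 8.5724 \cdot 10^{-7}$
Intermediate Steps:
$W{\left(E \right)} = 4 E^{2}$
$j{\left(Z \right)} = - \frac{3}{Z}$
$Q{\left(p \right)} = 3 - p$
$O = 154070$ ($O = -37774 + 4 \left(-219\right)^{2} = -37774 + 4 \cdot 47961 = -37774 + 191844 = 154070$)
$y{\left(r \right)} = \frac{1}{- \frac{3}{7} + r}$ ($y{\left(r \right)} = \frac{1}{r - \frac{3}{7}} = \frac{1}{- \frac{3}{7} + r}$)
$\frac{y{\left(Q{\left(-5 \right)} \right)}}{O} = \frac{7 \frac{1}{-3 + 7 \left(3 - -5\right)}}{154070} = \frac{7}{-3 + 7 \left(3 + 5\right)} \frac{1}{154070} = \frac{7}{-3 + 7 \cdot 8} \cdot \frac{1}{154070} = \frac{7}{-3 + 56} \cdot \frac{1}{154070} = \frac{7}{53} \cdot \frac{1}{154070} = \frac{1}{1166530}$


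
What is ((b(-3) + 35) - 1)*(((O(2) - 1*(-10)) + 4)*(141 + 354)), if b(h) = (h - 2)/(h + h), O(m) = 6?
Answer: 344850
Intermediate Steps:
b(h) = (-2 + h)/(2*h) (b(h) = (-2 + h)/((2*h)) = (-2 + h)*(1/(2*h)) = (-2 + h)/(2*h))
((b(-3) + 35) - 1)*(((O(2) - 1*(-10)) + 4)*(141 + 354)) = (((½)*(-2 - 3)/(-3) + 35) - 1)*(((6 - 1*(-10)) + 4)*(141 + 354)) = (((½)*(-⅓)*(-5) + 35) - 1)*(((6 + 10) + 4)*495) = ((⅚ + 35) - 1)*((16 + 4)*495) = (215/6 - 1)*(20*495) = (209/6)*9900 = 344850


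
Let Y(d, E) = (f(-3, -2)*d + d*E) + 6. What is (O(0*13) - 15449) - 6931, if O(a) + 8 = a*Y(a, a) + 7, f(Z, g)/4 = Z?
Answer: -22381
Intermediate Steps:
f(Z, g) = 4*Z
Y(d, E) = 6 - 12*d + E*d (Y(d, E) = ((4*(-3))*d + d*E) + 6 = (-12*d + E*d) + 6 = 6 - 12*d + E*d)
O(a) = -1 + a*(6 + a**2 - 12*a) (O(a) = -8 + (a*(6 - 12*a + a*a) + 7) = -8 + (a*(6 - 12*a + a**2) + 7) = -8 + (a*(6 + a**2 - 12*a) + 7) = -8 + (7 + a*(6 + a**2 - 12*a)) = -1 + a*(6 + a**2 - 12*a))
(O(0*13) - 15449) - 6931 = ((-1 + (0*13)*(6 + (0*13)**2 - 0*13)) - 15449) - 6931 = ((-1 + 0*(6 + 0**2 - 12*0)) - 15449) - 6931 = ((-1 + 0*(6 + 0 + 0)) - 15449) - 6931 = ((-1 + 0*6) - 15449) - 6931 = ((-1 + 0) - 15449) - 6931 = (-1 - 15449) - 6931 = -15450 - 6931 = -22381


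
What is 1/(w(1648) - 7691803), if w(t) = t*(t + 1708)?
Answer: -1/2161115 ≈ -4.6272e-7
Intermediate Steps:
w(t) = t*(1708 + t)
1/(w(1648) - 7691803) = 1/(1648*(1708 + 1648) - 7691803) = 1/(1648*3356 - 7691803) = 1/(5530688 - 7691803) = 1/(-2161115) = -1/2161115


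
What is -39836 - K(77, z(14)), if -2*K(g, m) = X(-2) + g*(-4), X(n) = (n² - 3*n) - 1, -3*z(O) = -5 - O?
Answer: -79971/2 ≈ -39986.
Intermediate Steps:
z(O) = 5/3 + O/3 (z(O) = -(-5 - O)/3 = 5/3 + O/3)
X(n) = -1 + n² - 3*n
K(g, m) = -9/2 + 2*g (K(g, m) = -((-1 + (-2)² - 3*(-2)) + g*(-4))/2 = -((-1 + 4 + 6) - 4*g)/2 = -(9 - 4*g)/2 = -9/2 + 2*g)
-39836 - K(77, z(14)) = -39836 - (-9/2 + 2*77) = -39836 - (-9/2 + 154) = -39836 - 1*299/2 = -39836 - 299/2 = -79971/2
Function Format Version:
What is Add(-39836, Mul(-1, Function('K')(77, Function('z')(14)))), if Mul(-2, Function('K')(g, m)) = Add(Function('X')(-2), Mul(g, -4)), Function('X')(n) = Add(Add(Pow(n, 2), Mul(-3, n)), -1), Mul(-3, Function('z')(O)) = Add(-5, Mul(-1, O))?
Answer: Rational(-79971, 2) ≈ -39986.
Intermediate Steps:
Function('z')(O) = Add(Rational(5, 3), Mul(Rational(1, 3), O)) (Function('z')(O) = Mul(Rational(-1, 3), Add(-5, Mul(-1, O))) = Add(Rational(5, 3), Mul(Rational(1, 3), O)))
Function('X')(n) = Add(-1, Pow(n, 2), Mul(-3, n))
Function('K')(g, m) = Add(Rational(-9, 2), Mul(2, g)) (Function('K')(g, m) = Mul(Rational(-1, 2), Add(Add(-1, Pow(-2, 2), Mul(-3, -2)), Mul(g, -4))) = Mul(Rational(-1, 2), Add(Add(-1, 4, 6), Mul(-4, g))) = Mul(Rational(-1, 2), Add(9, Mul(-4, g))) = Add(Rational(-9, 2), Mul(2, g)))
Add(-39836, Mul(-1, Function('K')(77, Function('z')(14)))) = Add(-39836, Mul(-1, Add(Rational(-9, 2), Mul(2, 77)))) = Add(-39836, Mul(-1, Add(Rational(-9, 2), 154))) = Add(-39836, Mul(-1, Rational(299, 2))) = Add(-39836, Rational(-299, 2)) = Rational(-79971, 2)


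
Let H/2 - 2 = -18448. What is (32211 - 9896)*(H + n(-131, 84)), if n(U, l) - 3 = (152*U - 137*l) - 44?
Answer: -1525297195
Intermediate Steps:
n(U, l) = -41 - 137*l + 152*U (n(U, l) = 3 + ((152*U - 137*l) - 44) = 3 + ((-137*l + 152*U) - 44) = 3 + (-44 - 137*l + 152*U) = -41 - 137*l + 152*U)
H = -36892 (H = 4 + 2*(-18448) = 4 - 36896 = -36892)
(32211 - 9896)*(H + n(-131, 84)) = (32211 - 9896)*(-36892 + (-41 - 137*84 + 152*(-131))) = 22315*(-36892 + (-41 - 11508 - 19912)) = 22315*(-36892 - 31461) = 22315*(-68353) = -1525297195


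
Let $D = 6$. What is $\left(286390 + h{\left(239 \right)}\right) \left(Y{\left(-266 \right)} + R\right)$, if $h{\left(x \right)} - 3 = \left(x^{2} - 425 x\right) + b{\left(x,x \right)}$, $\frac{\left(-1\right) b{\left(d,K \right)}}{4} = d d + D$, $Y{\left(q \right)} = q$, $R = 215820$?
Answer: $2895105774$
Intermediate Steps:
$b{\left(d,K \right)} = -24 - 4 d^{2}$ ($b{\left(d,K \right)} = - 4 \left(d d + 6\right) = - 4 \left(d^{2} + 6\right) = - 4 \left(6 + d^{2}\right) = -24 - 4 d^{2}$)
$h{\left(x \right)} = -21 - 425 x - 3 x^{2}$ ($h{\left(x \right)} = 3 - \left(24 + 3 x^{2} + 425 x\right) = -21 - 425 x - 3 x^{2}$)
$\left(286390 + h{\left(239 \right)}\right) \left(Y{\left(-266 \right)} + R\right) = \left(286390 - \left(101596 + 171363\right)\right) \left(-266 + 215820\right) = \left(286390 - 272959\right) 215554 = 13431 \cdot 215554 = 2895105774$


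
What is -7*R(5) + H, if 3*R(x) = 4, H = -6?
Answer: -46/3 ≈ -15.333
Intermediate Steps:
R(x) = 4/3 (R(x) = (⅓)*4 = 4/3)
-7*R(5) + H = -7*4/3 - 6 = -28/3 - 6 = -46/3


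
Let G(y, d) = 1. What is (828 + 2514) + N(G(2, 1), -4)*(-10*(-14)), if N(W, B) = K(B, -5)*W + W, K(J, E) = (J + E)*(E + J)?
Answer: 14822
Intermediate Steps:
K(J, E) = (E + J)² (K(J, E) = (E + J)*(E + J) = (E + J)²)
N(W, B) = W + W*(-5 + B)² (N(W, B) = (-5 + B)²*W + W = W*(-5 + B)² + W = W + W*(-5 + B)²)
(828 + 2514) + N(G(2, 1), -4)*(-10*(-14)) = (828 + 2514) + (1*(1 + (-5 - 4)²))*(-10*(-14)) = 3342 + (1*(1 + (-9)²))*140 = 3342 + (1*(1 + 81))*140 = 3342 + (1*82)*140 = 3342 + 82*140 = 3342 + 11480 = 14822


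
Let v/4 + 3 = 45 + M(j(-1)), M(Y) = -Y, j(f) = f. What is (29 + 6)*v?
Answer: 6020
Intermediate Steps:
v = 172 (v = -12 + 4*(45 - 1*(-1)) = -12 + 4*(45 + 1) = -12 + 4*46 = -12 + 184 = 172)
(29 + 6)*v = (29 + 6)*172 = 35*172 = 6020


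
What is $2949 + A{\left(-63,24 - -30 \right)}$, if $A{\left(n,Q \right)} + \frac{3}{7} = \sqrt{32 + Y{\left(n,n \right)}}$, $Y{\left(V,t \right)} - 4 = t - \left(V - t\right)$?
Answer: $\frac{20640}{7} + 3 i \sqrt{3} \approx 2948.6 + 5.1962 i$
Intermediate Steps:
$Y{\left(V,t \right)} = 4 - V + 2 t$ ($Y{\left(V,t \right)} = 4 + \left(t - \left(V - t\right)\right) = 4 - \left(V - 2 t\right) = 4 - V + 2 t$)
$A{\left(n,Q \right)} = - \frac{3}{7} + \sqrt{36 + n}$ ($A{\left(n,Q \right)} = - \frac{3}{7} + \sqrt{32 + \left(4 - n + 2 n\right)} = - \frac{3}{7} + \sqrt{32 + \left(4 + n\right)} = - \frac{3}{7} + \sqrt{36 + n}$)
$2949 + A{\left(-63,24 - -30 \right)} = 2949 - \left(\frac{3}{7} - \sqrt{36 - 63}\right) = 2949 - \left(\frac{3}{7} - \sqrt{-27}\right) = 2949 - \left(\frac{3}{7} - 3 i \sqrt{3}\right) = \frac{20640}{7} + 3 i \sqrt{3}$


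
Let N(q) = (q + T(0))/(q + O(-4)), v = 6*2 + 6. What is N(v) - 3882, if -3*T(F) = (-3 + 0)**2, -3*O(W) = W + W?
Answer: -240639/62 ≈ -3881.3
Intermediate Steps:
v = 18 (v = 12 + 6 = 18)
O(W) = -2*W/3 (O(W) = -(W + W)/3 = -2*W/3)
T(F) = -3 (T(F) = -(-3 + 0)**2/3 = -1/3*(-3)**2 = -1/3*9 = -3)
N(q) = (-3 + q)/(8/3 + q) (N(q) = (q - 3)/(q - 2/3*(-4)) = (-3 + q)/(q + 8/3) = (-3 + q)/(8/3 + q))
N(v) - 3882 = 3*(-3 + 18)/(8 + 3*18) - 3882 = 3*15/(8 + 54) - 3882 = 3*15/62 - 3882 = 3*(1/62)*15 - 3882 = 45/62 - 3882 = -240639/62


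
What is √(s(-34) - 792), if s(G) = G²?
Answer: 2*√91 ≈ 19.079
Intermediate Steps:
√(s(-34) - 792) = √((-34)² - 792) = √(1156 - 792) = √364 = 2*√91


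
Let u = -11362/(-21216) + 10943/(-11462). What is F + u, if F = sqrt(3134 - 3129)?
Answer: -1960297/4676496 + sqrt(5) ≈ 1.8169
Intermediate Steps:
u = -1960297/4676496 (u = -11362*(-1/21216) + 10943*(-1/11462) = 437/816 - 10943/11462 = -1960297/4676496 ≈ -0.41918)
F = sqrt(5) ≈ 2.2361
F + u = sqrt(5) - 1960297/4676496 = -1960297/4676496 + sqrt(5)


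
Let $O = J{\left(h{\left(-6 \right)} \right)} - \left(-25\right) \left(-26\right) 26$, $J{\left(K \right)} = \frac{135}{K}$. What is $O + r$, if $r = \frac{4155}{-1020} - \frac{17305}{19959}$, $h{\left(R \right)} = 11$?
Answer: $- \frac{252196246393}{14929332} \approx -16893.0$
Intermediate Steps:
$r = - \frac{6705383}{1357212}$ ($r = 4155 \left(- \frac{1}{1020}\right) - \frac{17305}{19959} = - \frac{277}{68} - \frac{17305}{19959} = - \frac{6705383}{1357212} \approx -4.9406$)
$O = - \frac{185765}{11}$ ($O = \frac{135}{11} - \left(-25\right) \left(-26\right) 26 = 135 \cdot \frac{1}{11} - 650 \cdot 26 = \frac{135}{11} - 16900 = - \frac{185765}{11} \approx -16888.0$)
$O + r = - \frac{185765}{11} - \frac{6705383}{1357212} = - \frac{252196246393}{14929332}$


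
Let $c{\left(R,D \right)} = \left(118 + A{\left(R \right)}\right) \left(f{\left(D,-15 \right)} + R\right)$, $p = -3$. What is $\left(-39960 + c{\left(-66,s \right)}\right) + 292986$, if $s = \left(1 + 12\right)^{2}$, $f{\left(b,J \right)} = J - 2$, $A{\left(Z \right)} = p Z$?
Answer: $226798$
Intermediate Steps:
$A{\left(Z \right)} = - 3 Z$
$f{\left(b,J \right)} = -2 + J$
$s = 169$ ($s = 13^{2} = 169$)
$c{\left(R,D \right)} = \left(-17 + R\right) \left(118 - 3 R\right)$ ($c{\left(R,D \right)} = \left(118 - 3 R\right) \left(\left(-2 - 15\right) + R\right) = \left(118 - 3 R\right) \left(-17 + R\right) = \left(-17 + R\right) \left(118 - 3 R\right)$)
$\left(-39960 + c{\left(-66,s \right)}\right) + 292986 = \left(-39960 - \left(13160 + 13068\right)\right) + 292986 = \left(-39960 - 26228\right) + 292986 = -66188 + 292986 = 226798$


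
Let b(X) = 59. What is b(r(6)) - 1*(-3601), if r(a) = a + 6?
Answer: 3660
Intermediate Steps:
r(a) = 6 + a
b(r(6)) - 1*(-3601) = 59 - 1*(-3601) = 59 + 3601 = 3660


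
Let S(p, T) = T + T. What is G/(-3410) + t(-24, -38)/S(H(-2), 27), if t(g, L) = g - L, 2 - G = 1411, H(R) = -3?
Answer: 61913/92070 ≈ 0.67246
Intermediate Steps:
G = -1409 (G = 2 - 1*1411 = 2 - 1411 = -1409)
S(p, T) = 2*T
G/(-3410) + t(-24, -38)/S(H(-2), 27) = -1409/(-3410) + (-24 - 1*(-38))/((2*27)) = -1409*(-1/3410) + (-24 + 38)/54 = 1409/3410 + 14*(1/54) = 1409/3410 + 7/27 = 61913/92070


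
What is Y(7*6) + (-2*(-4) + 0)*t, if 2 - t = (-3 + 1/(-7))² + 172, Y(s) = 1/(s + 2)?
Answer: -3102479/2156 ≈ -1439.0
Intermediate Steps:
Y(s) = 1/(2 + s)
t = -8814/49 (t = 2 - ((-3 + 1/(-7))² + 172) = 2 - ((-3 - ⅐)² + 172) = 2 - ((-22/7)² + 172) = 2 - (484/49 + 172) = 2 - 1*8912/49 = 2 - 8912/49 = -8814/49 ≈ -179.88)
Y(7*6) + (-2*(-4) + 0)*t = 1/(2 + 7*6) + (-2*(-4) + 0)*(-8814/49) = 1/(2 + 42) + (8 + 0)*(-8814/49) = 1/44 + 8*(-8814/49) = 1/44 - 70512/49 = -3102479/2156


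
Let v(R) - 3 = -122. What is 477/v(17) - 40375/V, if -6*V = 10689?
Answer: 1129957/60571 ≈ 18.655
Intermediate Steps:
V = -3563/2 (V = -1/6*10689 = -3563/2 ≈ -1781.5)
v(R) = -119 (v(R) = 3 - 122 = -119)
477/v(17) - 40375/V = 477/(-119) - 40375/(-3563/2) = 477*(-1/119) - 40375*(-2/3563) = -477/119 + 80750/3563 = 1129957/60571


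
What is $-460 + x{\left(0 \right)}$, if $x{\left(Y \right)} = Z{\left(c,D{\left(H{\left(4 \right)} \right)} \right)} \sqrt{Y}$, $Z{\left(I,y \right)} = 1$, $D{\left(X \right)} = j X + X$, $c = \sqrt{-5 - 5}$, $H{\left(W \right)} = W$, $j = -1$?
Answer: $-460$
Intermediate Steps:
$c = i \sqrt{10}$ ($c = \sqrt{-10} = i \sqrt{10} \approx 3.1623 i$)
$D{\left(X \right)} = 0$ ($D{\left(X \right)} = - X + X = 0$)
$x{\left(Y \right)} = \sqrt{Y}$ ($x{\left(Y \right)} = 1 \sqrt{Y} = \sqrt{Y}$)
$-460 + x{\left(0 \right)} = -460 + \sqrt{0} = -460 + 0 = -460$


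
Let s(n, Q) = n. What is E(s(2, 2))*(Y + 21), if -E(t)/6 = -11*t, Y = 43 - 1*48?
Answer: 2112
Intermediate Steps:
Y = -5 (Y = 43 - 48 = -5)
E(t) = 66*t (E(t) = -(-66)*t = 66*t)
E(s(2, 2))*(Y + 21) = (66*2)*(-5 + 21) = 132*16 = 2112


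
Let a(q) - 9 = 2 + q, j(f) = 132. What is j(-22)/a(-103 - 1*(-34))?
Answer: -66/29 ≈ -2.2759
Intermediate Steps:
a(q) = 11 + q (a(q) = 9 + (2 + q) = 11 + q)
j(-22)/a(-103 - 1*(-34)) = 132/(11 + (-103 - 1*(-34))) = 132/(11 + (-103 + 34)) = 132/(11 - 69) = 132/(-58) = 132*(-1/58) = -66/29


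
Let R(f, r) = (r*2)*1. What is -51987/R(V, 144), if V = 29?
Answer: -17329/96 ≈ -180.51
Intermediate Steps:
R(f, r) = 2*r (R(f, r) = (2*r)*1 = 2*r)
-51987/R(V, 144) = -51987/(2*144) = -51987/288 = -51987*1/288 = -17329/96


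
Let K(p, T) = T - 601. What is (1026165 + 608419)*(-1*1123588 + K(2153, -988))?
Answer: -1839196321368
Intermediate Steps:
K(p, T) = -601 + T
(1026165 + 608419)*(-1*1123588 + K(2153, -988)) = (1026165 + 608419)*(-1*1123588 + (-601 - 988)) = 1634584*(-1123588 - 1589) = 1634584*(-1125177) = -1839196321368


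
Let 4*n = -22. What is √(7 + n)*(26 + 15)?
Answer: 41*√6/2 ≈ 50.215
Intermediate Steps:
n = -11/2 (n = (¼)*(-22) = -11/2 ≈ -5.5000)
√(7 + n)*(26 + 15) = √(7 - 11/2)*(26 + 15) = √(3/2)*41 = (√6/2)*41 = 41*√6/2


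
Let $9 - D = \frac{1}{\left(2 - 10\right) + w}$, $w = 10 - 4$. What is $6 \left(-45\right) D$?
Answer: $-2565$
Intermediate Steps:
$w = 6$ ($w = 10 - 4 = 6$)
$D = \frac{19}{2}$ ($D = 9 - \frac{1}{\left(2 - 10\right) + 6} = 9 - \frac{1}{-8 + 6} = 9 - \frac{1}{-2} = 9 - - \frac{1}{2} = 9 + \frac{1}{2} = \frac{19}{2} \approx 9.5$)
$6 \left(-45\right) D = 6 \left(-45\right) \frac{19}{2} = \left(-270\right) \frac{19}{2} = -2565$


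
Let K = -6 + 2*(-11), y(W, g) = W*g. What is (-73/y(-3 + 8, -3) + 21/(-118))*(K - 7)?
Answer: -58093/354 ≈ -164.10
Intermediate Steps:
K = -28 (K = -6 - 22 = -28)
(-73/y(-3 + 8, -3) + 21/(-118))*(K - 7) = (-73*(-1/(3*(-3 + 8))) + 21/(-118))*(-28 - 7) = (-73/(5*(-3)) + 21*(-1/118))*(-35) = (-73/(-15) - 21/118)*(-35) = (-73*(-1/15) - 21/118)*(-35) = (73/15 - 21/118)*(-35) = (8299/1770)*(-35) = -58093/354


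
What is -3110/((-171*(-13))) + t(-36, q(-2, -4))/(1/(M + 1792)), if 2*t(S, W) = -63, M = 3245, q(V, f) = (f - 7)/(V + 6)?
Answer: -705433033/4446 ≈ -1.5867e+5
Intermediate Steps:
q(V, f) = (-7 + f)/(6 + V)
t(S, W) = -63/2 (t(S, W) = (1/2)*(-63) = -63/2)
-3110/((-171*(-13))) + t(-36, q(-2, -4))/(1/(M + 1792)) = -3110/((-171*(-13))) - 63/(2*(1/(3245 + 1792))) = -3110/2223 - 63/(2*(1/5037)) = -3110*1/2223 - 63/(2*1/5037) = -3110/2223 - 63/2*5037 = -3110/2223 - 317331/2 = -705433033/4446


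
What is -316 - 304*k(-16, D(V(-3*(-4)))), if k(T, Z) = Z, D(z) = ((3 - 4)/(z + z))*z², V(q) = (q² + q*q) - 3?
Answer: 43004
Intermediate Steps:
V(q) = -3 + 2*q² (V(q) = (q² + q²) - 3 = 2*q² - 3 = -3 + 2*q²)
D(z) = -z/2 (D(z) = (-1/(2*z))*z² = -z/2)
-316 - 304*k(-16, D(V(-3*(-4)))) = -316 - (-152)*(-3 + 2*(-3*(-4))²) = -316 - (-152)*(-3 + 2*12²) = -316 - (-152)*(-3 + 2*144) = -316 - (-152)*(-3 + 288) = -316 - (-152)*285 = -316 - 304*(-285/2) = -316 + 43320 = 43004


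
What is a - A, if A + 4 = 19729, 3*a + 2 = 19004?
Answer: -13391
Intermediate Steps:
a = 6334 (a = -⅔ + (⅓)*19004 = -⅔ + 19004/3 = 6334)
A = 19725 (A = -4 + 19729 = 19725)
a - A = 6334 - 1*19725 = 6334 - 19725 = -13391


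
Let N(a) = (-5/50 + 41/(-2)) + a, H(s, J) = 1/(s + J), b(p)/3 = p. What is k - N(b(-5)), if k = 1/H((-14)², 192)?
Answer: 2118/5 ≈ 423.60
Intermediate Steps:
b(p) = 3*p
H(s, J) = 1/(J + s)
N(a) = -103/5 + a (N(a) = (-5*1/50 + 41*(-½)) + a = (-⅒ - 41/2) + a = -103/5 + a)
k = 388 (k = 1/(1/(192 + (-14)²)) = 1/(1/(192 + 196)) = 1/(1/388) = 388)
k - N(b(-5)) = 388 - (-103/5 + 3*(-5)) = 388 - (-103/5 - 15) = 388 - 1*(-178/5) = 388 + 178/5 = 2118/5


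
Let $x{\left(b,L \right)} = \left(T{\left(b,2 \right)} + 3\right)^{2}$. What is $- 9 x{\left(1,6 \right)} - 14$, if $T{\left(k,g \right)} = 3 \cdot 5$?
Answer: $-2930$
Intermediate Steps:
$T{\left(k,g \right)} = 15$
$x{\left(b,L \right)} = 324$ ($x{\left(b,L \right)} = \left(15 + 3\right)^{2} = 18^{2} = 324$)
$- 9 x{\left(1,6 \right)} - 14 = \left(-9\right) 324 - 14 = -2916 - 14 = -2930$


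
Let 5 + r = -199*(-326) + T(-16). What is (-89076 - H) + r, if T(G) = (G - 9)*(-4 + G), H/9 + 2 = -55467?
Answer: 475514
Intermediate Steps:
H = -499221 (H = -18 + 9*(-55467) = -18 - 499203 = -499221)
T(G) = (-9 + G)*(-4 + G)
r = 65369 (r = -5 + (-199*(-326) + (36 + (-16)² - 13*(-16))) = -5 + (64874 + (36 + 256 + 208)) = -5 + (64874 + 500) = -5 + 65374 = 65369)
(-89076 - H) + r = (-89076 - 1*(-499221)) + 65369 = (-89076 + 499221) + 65369 = 410145 + 65369 = 475514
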